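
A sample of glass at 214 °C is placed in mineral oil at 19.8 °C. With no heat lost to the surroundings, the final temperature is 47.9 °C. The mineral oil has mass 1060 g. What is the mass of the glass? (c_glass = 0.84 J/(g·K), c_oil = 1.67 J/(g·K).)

Setting the total heat transfer to zero:
m·0.84·(47.9 − 214) + 1060·1.67·(47.9 − 19.8) = 0
-139.52 m = -49743
m = -49743/-139.52 ≈ 356.5 g

m ≈ 357 g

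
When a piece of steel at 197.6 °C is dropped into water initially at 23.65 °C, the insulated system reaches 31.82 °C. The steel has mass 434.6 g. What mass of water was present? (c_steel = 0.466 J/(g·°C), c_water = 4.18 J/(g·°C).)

Net heat exchanged in the isolated system is zero:
434.6·0.466·(31.82 − 197.6) + m·4.18·(31.82 − 23.65) = 0
34.15 m = 33574
m = 33574/34.15 ≈ 983.1 g

m ≈ 983 g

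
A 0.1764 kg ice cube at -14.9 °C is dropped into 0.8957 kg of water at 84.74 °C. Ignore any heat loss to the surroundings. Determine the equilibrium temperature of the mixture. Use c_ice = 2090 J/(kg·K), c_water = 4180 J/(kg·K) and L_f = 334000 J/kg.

Conservation of energy gives ΣQ = 0:
ice -14.9→0 °C: 0.1764×2090×14.9 = 5493.3
  latent heat to melt: 0.1764×334000 = 58918
  warm the meltwater: 737.35 T
  water cools: 0.8957×4180×(T − 84.74) = 3744(T − 84.74)
4481.4 T = 317269 − 64411 = 252858
T ≈ 56.42 °C. Since T > 0 °C, the all-ice-melts assumption holds.

T_f ≈ 56.4 °C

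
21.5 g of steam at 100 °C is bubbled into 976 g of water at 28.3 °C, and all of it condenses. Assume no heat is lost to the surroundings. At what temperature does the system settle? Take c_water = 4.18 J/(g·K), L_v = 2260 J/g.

Energy balance with sensible and latent terms:
steam→water at 100 °C releases m L_v = 21.5·2260 = 48590
  condensed water 100 °C→T: 89.87(T − 100)
  water warms: 976·4.18·(T − 28.3) = 4079.7(T − 28.3)
4169.6 T = 48590 + 8987 + 115455 = 173032
T ≈ 41.50 °C (< 100 °C, so full condensation is consistent).

T_f ≈ 41.5 °C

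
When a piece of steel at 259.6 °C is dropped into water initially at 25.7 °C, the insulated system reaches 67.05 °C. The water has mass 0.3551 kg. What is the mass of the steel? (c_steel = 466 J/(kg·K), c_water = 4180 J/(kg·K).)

m ≈ 0.684 kg

Conservation of energy gives ΣQ = 0:
m×466×(67.05 − 259.6) + 0.3551×4180×(67.05 − 25.7) = 0
-89728 m = -61377
m = -61377/-89728 ≈ 0.684 kg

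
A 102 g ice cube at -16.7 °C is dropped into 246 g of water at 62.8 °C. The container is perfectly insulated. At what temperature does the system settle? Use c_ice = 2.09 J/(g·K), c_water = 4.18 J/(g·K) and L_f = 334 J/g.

Energy balance with sensible and latent terms:
warm ice to 0 °C: 102·2.09·(0 − (-16.7)) = 3560.1; fusion: m_ice L_f = 102·334 = 34068; meltwater 0→T: 102·4.18·T = 426.36 T; water: 1028.3(T − 62.8)
1454.6 T = 64576 − 37628 = 26948
T ≈ 18.53 °C (positive, so assuming full melt was valid).

T_f ≈ 18.5 °C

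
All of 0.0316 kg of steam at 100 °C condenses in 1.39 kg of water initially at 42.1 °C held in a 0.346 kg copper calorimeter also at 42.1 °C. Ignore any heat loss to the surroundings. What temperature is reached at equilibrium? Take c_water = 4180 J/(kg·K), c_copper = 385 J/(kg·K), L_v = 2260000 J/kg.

T_f ≈ 55.1 °C

Heat gained plus heat lost sum to zero:
condense steam: −0.0316×2260000 = −71416; condensed water 100 °C→T: 132.09(T − 100); original water: 5810.2(T − 42.1); copper cup: 0.346×385×(T − 42.1) = 133.21(T − 42.1)
6075.5 T = 71416 + 13209 + 250218 = 334842
T ≈ 55.11 °C — below 100 °C, confirming all the steam condensed.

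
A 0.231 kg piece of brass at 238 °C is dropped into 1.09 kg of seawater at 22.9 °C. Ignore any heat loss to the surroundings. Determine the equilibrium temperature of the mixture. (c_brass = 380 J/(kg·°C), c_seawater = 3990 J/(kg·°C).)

Heat gained plus heat lost sum to zero:
0.231·380·(T − 238) + 1.09·3990·(T − 22.9) = 0
87.78(T − 238) + 4349.1(T − 22.9) = 0
(87.78 + 4349.1) T = 87.78·238 + 4349.1·22.9
T = 120486 / 4436.9 = 27.2 °C

T_f ≈ 27.2 °C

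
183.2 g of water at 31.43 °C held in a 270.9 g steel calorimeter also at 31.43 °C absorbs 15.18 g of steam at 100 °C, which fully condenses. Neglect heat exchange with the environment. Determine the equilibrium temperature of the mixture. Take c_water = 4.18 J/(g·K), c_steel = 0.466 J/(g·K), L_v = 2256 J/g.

Setting the total heat transfer to zero:
condense steam: −15.18·2256 = −34246
  condensed water 100 °C→T: 63.45(T − 100)
  original water: 765.78(T − 31.43)
  steel cup: 270.9·0.466·(T − 31.43) = 126.24(T − 31.43)
955.47 T = 34246 + 6345.2 + 28036 = 68627
T ≈ 71.83 °C — below 100 °C, confirming all the steam condensed.

T_f ≈ 71.8 °C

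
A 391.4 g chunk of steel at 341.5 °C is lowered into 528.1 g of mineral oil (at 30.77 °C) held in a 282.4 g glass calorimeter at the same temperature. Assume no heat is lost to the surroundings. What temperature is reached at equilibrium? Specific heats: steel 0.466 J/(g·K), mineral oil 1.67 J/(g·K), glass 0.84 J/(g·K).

Net heat exchanged in the isolated system is zero:
391.4×0.466×(T − 341.5) + 528.1×1.67×(T − 30.77) + 282.4×0.84×(T − 30.77) = 0
1301.5 T = 96723
T ≈ 74.31 °C

T_f ≈ 74.3 °C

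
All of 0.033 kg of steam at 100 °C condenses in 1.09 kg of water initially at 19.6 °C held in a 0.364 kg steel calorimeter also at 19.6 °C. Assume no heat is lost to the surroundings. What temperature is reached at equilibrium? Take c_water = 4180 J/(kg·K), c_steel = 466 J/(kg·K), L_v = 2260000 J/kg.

T_f ≈ 37.2 °C

Energy balance with sensible and latent terms:
steam→water at 100 °C releases m L_v = 0.033·2260000 = 74580
  condensate cools 100→T: 0.033·4180·(T − 100) = 137.94(T − 100)
  water warms: 1.09·4180·(T − 19.6) = 4556.2(T − 19.6)
  cup: 169.62(T − 19.6)
4863.8 T = 74580 + 13794 + 92626 = 181000
T ≈ 37.21 °C, under the boiling point, so the assumption holds.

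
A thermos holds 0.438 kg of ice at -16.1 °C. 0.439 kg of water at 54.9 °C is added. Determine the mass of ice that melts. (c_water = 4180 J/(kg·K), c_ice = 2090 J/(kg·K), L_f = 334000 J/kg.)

m_melted ≈ 0.257 kg

Heat available from the water dropping to 0 °C: 0.439·4180·54.9 = 100743 J.
Of that, 0.438·2090·16.1 = 14738 J goes to bring the ice to 0 °C, leaving 86004 J.
Melting all 0.438 kg of ice would need 0.438·334000 = 146292 J.
Since 86004 < 146292 J, not all the ice melts; equilibrium is at 0 °C.
Mass melted = 86004/334000 ≈ 0.2575 kg.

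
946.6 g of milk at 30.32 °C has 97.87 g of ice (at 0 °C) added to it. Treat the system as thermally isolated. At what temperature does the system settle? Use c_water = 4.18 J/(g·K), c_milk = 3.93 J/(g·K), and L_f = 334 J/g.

T_f ≈ 19.4 °C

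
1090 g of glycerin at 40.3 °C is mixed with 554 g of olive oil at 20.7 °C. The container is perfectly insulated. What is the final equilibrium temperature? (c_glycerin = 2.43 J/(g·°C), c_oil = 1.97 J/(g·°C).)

T_f ≈ 34.6 °C

T_f = Σ m_i c_i T_i / Σ m_i c_i:
T_f = (2648.7·40.3 + 1091.4·20.7) / (2648.7 + 1091.4)
    = 129334 / 3740.1 ≈ 34.58 °C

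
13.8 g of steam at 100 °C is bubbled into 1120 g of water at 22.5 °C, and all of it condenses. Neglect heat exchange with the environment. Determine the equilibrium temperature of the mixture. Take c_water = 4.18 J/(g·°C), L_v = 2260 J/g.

T_f ≈ 30.0 °C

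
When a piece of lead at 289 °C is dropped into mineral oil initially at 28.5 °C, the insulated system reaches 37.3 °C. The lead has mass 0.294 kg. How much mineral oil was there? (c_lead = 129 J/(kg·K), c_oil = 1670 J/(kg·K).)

m ≈ 0.65 kg

|Q_lead| = |Q_oil|:
0.294·129·(289 − 37.3) = m·1670·(37.3 − 28.5)
14696 m = 9546  ⇒  m ≈ 0.6496 kg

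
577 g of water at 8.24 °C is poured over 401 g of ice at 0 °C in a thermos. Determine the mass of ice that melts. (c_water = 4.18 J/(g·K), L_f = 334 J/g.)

m_melted ≈ 59.5 g

Cooling the water to 0 °C releases 577·4.18·8.24 = 19874 J.
To melt every bit of ice: 401·334 = 133934 J.
That's not enough to melt it all — equilibrium is at 0 °C with ice remaining.
Mass melted = 19874/334 ≈ 59.5 g.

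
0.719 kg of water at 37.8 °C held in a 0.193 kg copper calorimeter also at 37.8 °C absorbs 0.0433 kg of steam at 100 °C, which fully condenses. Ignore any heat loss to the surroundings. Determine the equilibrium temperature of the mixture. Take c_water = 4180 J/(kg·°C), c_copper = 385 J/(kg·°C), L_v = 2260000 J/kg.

Setting the total heat transfer to zero:
steam→water at 100 °C releases m L_v = 0.0433×2260000 = 97858
  condensed water 100 °C→T: 180.99(T − 100)
  original water: 3005.4(T − 37.8)
  copper cup: 0.193×385×(T − 37.8) = 74.31(T − 37.8)
3260.7 T = 97858 + 18099 + 116414 = 232371
T ≈ 71.26 °C (< 100 °C, so full condensation is consistent).

T_f ≈ 71.3 °C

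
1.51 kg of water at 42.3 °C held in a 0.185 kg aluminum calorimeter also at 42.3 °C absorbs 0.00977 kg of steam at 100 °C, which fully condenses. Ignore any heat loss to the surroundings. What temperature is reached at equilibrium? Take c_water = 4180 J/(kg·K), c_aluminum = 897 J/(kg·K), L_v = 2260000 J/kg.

T_f ≈ 46.0 °C

Conservation of energy gives ΣQ = 0:
steam→water at 100 °C releases m L_v = 0.00977·2260000 = 22080
  condensed water 100 °C→T: 40.84(T − 100)
  original water: 6311.8(T − 42.3)
  aluminum cup: 0.185·897·(T − 42.3) = 165.94(T − 42.3)
6518.6 T = 22080 + 4083.9 + 274009 = 300173
T ≈ 46.05 °C, under the boiling point, so the assumption holds.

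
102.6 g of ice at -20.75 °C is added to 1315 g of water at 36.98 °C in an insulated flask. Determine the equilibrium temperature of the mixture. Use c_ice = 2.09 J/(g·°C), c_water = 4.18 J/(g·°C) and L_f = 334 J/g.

Taking heat into each body as positive, Σ m c ΔT = 0:
warm ice to 0 °C: 102.6×2.09×(0 − (-20.75)) = 4449.5
  fusion: m_ice L_f = 102.6×334 = 34268
  meltwater 0→T: 102.6×4.18×T = 428.87 T
  water: 5496.7(T − 36.98)
5925.6 T = 203268 − 38718 = 164550
T ≈ 27.77 °C (positive, so assuming full melt was valid).

T_f ≈ 27.8 °C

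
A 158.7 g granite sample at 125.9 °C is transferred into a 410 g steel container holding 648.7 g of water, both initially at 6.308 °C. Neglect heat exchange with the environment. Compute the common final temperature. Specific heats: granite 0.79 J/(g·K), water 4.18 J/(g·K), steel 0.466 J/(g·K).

Energy conservation, ΣQ = 0:
158.7·0.79·(T − 125.9) + 648.7·4.18·(T − 6.308) + 410·0.466·(T − 6.308) = 0
(125.37 + 2711.6 + 191.06) T = 125.37·125.9 + 2711.6·6.308 + 191.06·6.308
T = 34094 / 3028 = 11.3 °C

T_f ≈ 11.3 °C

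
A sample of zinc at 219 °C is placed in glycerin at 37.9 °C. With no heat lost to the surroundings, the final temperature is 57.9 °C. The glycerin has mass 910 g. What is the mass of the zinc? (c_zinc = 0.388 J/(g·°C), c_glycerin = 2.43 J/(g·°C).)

m ≈ 708 g

|Q_zinc| = |Q_glycerin|:
m×0.388×(219 − 57.9) = 910×2.43×(57.9 − 37.9)
62.51 m = 44226  ⇒  m ≈ 707.5 g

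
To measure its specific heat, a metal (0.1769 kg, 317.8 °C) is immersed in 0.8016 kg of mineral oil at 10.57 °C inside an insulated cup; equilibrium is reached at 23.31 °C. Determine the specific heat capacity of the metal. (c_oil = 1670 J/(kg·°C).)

c ≈ 327 J/(kg·°C)

Conservation of energy gives ΣQ = 0:
0.1769×c×(23.31 − 317.8) + 0.8016×1670×(23.31 − 10.57) = 0
-52.1 c = -17055
c = -17055/-52.1 ≈ 327.4 J/(kg·°C)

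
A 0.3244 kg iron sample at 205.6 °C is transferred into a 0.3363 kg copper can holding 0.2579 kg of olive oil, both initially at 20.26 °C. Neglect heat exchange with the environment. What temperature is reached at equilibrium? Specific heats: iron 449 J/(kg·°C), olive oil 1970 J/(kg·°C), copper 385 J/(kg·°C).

T_f is the heat-capacity-weighted average of the initial temperatures:
T_f = (145.66·205.6 + 508.06·20.26 + 129.48·20.26) / (145.66 + 508.06 + 129.48)
    = 42863 / 783.19 ≈ 54.73 °C

T_f ≈ 54.7 °C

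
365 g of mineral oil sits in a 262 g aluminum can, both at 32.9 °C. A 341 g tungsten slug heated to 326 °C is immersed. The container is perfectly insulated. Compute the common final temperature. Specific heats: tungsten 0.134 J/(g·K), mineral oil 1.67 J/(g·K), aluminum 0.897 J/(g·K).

T_f ≈ 47.9 °C

Setting the total heat transfer to zero:
341*0.134*(T − 326) + 365*1.67*(T − 32.9) + 262*0.897*(T − 32.9) = 0
890.26 T = 42682
T = 42682/890.26 ≈ 47.94 °C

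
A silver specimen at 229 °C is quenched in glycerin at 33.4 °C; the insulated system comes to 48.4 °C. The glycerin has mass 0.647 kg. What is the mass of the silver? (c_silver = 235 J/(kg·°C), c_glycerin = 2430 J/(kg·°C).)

Heat lost by the silver = heat gained by the glycerin:
m×235×(229 − 48.4) = 0.647×2430×(48.4 − 33.4)
42441 m = 23583  ⇒  m ≈ 0.5557 kg

m ≈ 0.556 kg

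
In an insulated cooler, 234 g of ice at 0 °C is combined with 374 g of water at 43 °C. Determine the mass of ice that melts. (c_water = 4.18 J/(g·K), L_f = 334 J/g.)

m_melted ≈ 201 g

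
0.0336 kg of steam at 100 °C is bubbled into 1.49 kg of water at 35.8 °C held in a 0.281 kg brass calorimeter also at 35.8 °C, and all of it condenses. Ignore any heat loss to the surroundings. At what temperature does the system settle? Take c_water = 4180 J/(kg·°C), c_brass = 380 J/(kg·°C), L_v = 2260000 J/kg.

T_f ≈ 48.9 °C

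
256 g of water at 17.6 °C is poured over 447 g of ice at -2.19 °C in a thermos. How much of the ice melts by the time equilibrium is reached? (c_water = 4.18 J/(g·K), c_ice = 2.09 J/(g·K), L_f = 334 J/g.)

Cooling the water to 0 °C releases 256×4.18×17.6 = 18833 J.
Warming the ice to 0 °C takes 447×2.09×2.19 = 2046 J, leaving 16787 J for melting.
To melt every bit of ice: 447×334 = 149298 J.
That's not enough to melt it all — equilibrium is at 0 °C with ice remaining.
Mass melted = 16787/334 ≈ 50.26 g.

m_melted ≈ 50.3 g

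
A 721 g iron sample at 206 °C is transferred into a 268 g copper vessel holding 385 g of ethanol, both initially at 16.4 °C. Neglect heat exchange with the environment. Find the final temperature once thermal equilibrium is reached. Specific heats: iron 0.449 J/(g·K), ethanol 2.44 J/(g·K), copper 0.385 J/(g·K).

Energy conservation, ΣQ = 0:
721·0.449·(T − 206) + 385·2.44·(T − 16.4) + 268·0.385·(T − 16.4) = 0
1366.3 T = 83786
T = 83786 / 1366.3 = 61.3 °C

T_f ≈ 61.3 °C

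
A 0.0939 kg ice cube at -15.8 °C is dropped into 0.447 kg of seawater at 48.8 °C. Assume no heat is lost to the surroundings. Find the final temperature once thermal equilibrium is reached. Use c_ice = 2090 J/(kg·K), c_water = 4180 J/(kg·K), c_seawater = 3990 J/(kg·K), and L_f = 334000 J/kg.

T_f ≈ 24.2 °C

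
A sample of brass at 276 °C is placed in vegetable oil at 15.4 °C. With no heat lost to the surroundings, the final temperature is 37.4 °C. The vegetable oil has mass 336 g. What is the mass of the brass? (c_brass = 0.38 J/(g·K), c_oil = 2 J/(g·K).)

m ≈ 163 g

Taking heat into each body as positive, Σ m c ΔT = 0:
m·0.38·(37.4 − 276) + 336·2·(37.4 − 15.4) = 0
-90.67 m = -14784
m = -14784/-90.67 ≈ 163.1 g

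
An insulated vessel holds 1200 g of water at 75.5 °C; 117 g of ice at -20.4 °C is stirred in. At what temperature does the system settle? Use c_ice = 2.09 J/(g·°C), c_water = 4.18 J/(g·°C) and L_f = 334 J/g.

Sum of m c ΔT and latent-heat terms is zero:
ice -20.4→0 °C: 117×2.09×20.4 = 4988.4
  melt ice: 117×334 = 39078
  meltwater 0→T: 117×4.18×T = 489.06 T
  water cools: 1200×4.18×(T − 75.5) = 5016(T − 75.5)
5505.1 T = 378708 − 44066 = 334642
T ≈ 60.79 °C — above 0 °C, consistent with complete melting.

T_f ≈ 60.8 °C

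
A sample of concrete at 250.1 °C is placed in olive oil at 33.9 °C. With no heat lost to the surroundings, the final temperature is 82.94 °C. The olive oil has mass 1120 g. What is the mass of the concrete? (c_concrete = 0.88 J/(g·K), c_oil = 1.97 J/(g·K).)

m ≈ 736 g

Heat lost by the concrete = heat gained by the oil:
m·0.88·(250.1 − 82.94) = 1120·1.97·(82.94 − 33.9)
147.1 m = 108202  ⇒  m ≈ 735.6 g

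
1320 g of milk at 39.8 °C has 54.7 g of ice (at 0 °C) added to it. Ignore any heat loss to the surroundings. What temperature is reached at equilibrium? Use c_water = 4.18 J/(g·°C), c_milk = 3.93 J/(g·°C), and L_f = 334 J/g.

T_f ≈ 34.7 °C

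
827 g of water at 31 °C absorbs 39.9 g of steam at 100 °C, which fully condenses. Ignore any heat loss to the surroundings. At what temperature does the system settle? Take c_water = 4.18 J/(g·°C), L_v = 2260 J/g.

T_f ≈ 59.1 °C

Energy balance with sensible and latent terms:
condense steam: −39.9·2260 = −90174
  condensate cools 100→T: 39.9·4.18·(T − 100) = 166.78(T − 100)
  water warms: 827·4.18·(T − 31) = 3456.9(T − 31)
3623.6 T = 90174 + 16678 + 107163 = 214015
T ≈ 59.06 °C (< 100 °C, so full condensation is consistent).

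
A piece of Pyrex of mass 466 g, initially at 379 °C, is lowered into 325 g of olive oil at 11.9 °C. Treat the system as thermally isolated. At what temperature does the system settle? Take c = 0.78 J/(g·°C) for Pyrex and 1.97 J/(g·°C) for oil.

T_f ≈ 144.8 °C

Taking heat into each body as positive, Σ m c ΔT = 0:
466·0.78·(T − 379) + 325·1.97·(T − 11.9) = 0
363.48(T − 379) + 640.25(T − 11.9) = 0
1003.7 T = 145378
T ≈ 144.84 °C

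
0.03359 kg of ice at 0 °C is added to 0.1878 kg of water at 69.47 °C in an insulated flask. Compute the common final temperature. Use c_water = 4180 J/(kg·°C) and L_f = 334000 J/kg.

Conservation of energy gives ΣQ = 0:
fusion: m_ice L_f = 0.03359×334000 = 11219; meltwater 0→T: 0.03359×4180×T = 140.41 T; water cools: 0.1878×4180×(T − 69.47) = 785(T − 69.47)
925.41 T = 54534 − 11219 = 43315
T ≈ 46.81 °C — above 0 °C, consistent with complete melting.

T_f ≈ 46.8 °C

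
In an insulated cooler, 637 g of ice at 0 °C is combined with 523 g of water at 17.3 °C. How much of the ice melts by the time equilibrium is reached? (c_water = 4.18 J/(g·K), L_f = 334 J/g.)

Heat available from the water dropping to 0 °C: 523×4.18×17.3 = 37820 J.
Fully melting the ice requires m_ice L_f = 637×334 = 212758 J.
Since 37820 < 212758 J, not all the ice melts; equilibrium is at 0 °C.
Mass melted = 37820/334 ≈ 113.2 g.

m_melted ≈ 113 g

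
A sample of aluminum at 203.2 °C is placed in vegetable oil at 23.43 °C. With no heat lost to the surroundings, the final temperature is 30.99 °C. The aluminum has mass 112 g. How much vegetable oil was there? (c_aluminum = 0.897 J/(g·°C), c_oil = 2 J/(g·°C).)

m ≈ 1140 g

Heat lost by the aluminum = heat gained by the oil:
112×0.897×(203.2 − 30.99) = m×2×(30.99 − 23.43)
15.12 m = 17301  ⇒  m ≈ 1144 g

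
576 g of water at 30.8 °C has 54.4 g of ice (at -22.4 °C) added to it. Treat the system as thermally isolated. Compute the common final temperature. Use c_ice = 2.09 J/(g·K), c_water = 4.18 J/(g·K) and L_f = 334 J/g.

T_f ≈ 20.3 °C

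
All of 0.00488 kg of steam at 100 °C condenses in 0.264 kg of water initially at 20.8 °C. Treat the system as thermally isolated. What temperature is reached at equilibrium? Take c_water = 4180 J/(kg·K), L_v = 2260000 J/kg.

T_f ≈ 32.1 °C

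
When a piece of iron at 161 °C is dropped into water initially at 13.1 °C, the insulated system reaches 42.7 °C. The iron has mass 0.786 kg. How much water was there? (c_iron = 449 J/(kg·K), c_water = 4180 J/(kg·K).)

m ≈ 0.337 kg

Heat lost by the iron = heat gained by the water:
0.786·449·(161 − 42.7) = m·4180·(42.7 − 13.1)
123728 m = 41750  ⇒  m ≈ 0.3374 kg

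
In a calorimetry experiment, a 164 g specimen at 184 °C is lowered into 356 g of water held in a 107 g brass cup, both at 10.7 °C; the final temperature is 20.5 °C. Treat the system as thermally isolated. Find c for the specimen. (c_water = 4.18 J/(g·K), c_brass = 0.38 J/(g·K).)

Energy conservation, ΣQ = 0:
164·c·(20.5 − 184) + 356·4.18·(20.5 − 10.7) + 107·0.38·(20.5 − 10.7) = 0
-26814 c = -14982
c = -14982/-26814 ≈ 0.5587 J/(g·K)

c ≈ 0.559 J/(g·K)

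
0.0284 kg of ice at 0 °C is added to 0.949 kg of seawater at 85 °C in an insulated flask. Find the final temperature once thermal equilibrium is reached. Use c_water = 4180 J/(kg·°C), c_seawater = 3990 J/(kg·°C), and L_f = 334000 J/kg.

Net heat exchanged in the isolated system is zero:
fusion: m_ice L_f = 0.0284·334000 = 9485.6
  meltwater 0→T: 0.0284·4180·T = 118.71 T
  seawater cools: 0.949·3990·(T − 85) = 3786.5(T − 85)
3905.2 T = 321853 − 9485.6 = 312368
T ≈ 79.99 °C (positive, so assuming full melt was valid).

T_f ≈ 80.0 °C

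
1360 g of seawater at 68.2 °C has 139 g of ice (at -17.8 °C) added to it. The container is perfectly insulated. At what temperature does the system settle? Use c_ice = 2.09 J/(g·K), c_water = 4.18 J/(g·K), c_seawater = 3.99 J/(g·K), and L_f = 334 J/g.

T_f ≈ 53.0 °C

Let T be the final temperature. ΣQ_i = 0:
ice -17.8→0 °C: 139×2.09×17.8 = 5171.1; fusion: m_ice L_f = 139×334 = 46426; warm the meltwater: 581.02 T; seawater: 5426.4(T − 68.2)
6007.4 T = 370080 − 51597 = 318483
T ≈ 53.02 °C (positive, so assuming full melt was valid).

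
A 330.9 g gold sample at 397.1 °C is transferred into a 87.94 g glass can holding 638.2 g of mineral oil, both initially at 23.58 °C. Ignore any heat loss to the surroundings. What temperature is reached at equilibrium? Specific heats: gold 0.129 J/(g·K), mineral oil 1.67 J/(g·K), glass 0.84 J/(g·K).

Conservation of energy gives ΣQ = 0:
330.9*0.129*(T − 397.1) + 638.2*1.67*(T − 23.58) + 87.94*0.84*(T − 23.58) = 0
42.69(T − 397.1) + 1065.8(T − 23.58) + 73.87(T − 23.58) = 0
1182.3 T = 43824
T ≈ 37.07 °C

T_f ≈ 37.1 °C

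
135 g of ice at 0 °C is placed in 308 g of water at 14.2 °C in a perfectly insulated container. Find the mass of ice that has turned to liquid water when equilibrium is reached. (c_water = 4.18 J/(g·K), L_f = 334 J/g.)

Water can give up m c ΔT = 308×4.18×14.2 = 18282 J before reaching 0 °C.
Fully melting the ice requires m_ice L_f = 135×334 = 45090 J.
Since 18282 < 45090 J, not all the ice melts; equilibrium is at 0 °C.
m_melted×334 = 18282  ⇒  m_melted ≈ 54.74 g.

m_melted ≈ 54.7 g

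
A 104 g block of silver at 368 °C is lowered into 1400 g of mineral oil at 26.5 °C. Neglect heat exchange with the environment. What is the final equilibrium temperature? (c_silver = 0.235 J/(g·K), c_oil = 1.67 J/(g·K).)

Heat lost by the silver equals heat gained by the oil:
104*0.235*(368 − T) = 1400*1.67*(T − 26.5)
24.44(368 − T) = 2338(T − 26.5)
2362.4 T = 70951  ⇒  T ≈ 30.03 °C

T_f ≈ 30.0 °C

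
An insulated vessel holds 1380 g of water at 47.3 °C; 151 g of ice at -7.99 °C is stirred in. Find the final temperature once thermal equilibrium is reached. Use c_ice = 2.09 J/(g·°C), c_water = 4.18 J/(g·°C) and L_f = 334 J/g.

T_f ≈ 34.4 °C

Net heat exchanged in the isolated system is zero:
ice -7.99→0 °C: 151×2.09×7.99 = 2521.6
  fusion: m_ice L_f = 151×334 = 50434
  meltwater 0→T: 151×4.18×T = 631.18 T
  water cools: 1380×4.18×(T − 47.3) = 5768.4(T − 47.3)
6399.6 T = 272845 − 52956 = 219890
T ≈ 34.36 °C (positive, so assuming full melt was valid).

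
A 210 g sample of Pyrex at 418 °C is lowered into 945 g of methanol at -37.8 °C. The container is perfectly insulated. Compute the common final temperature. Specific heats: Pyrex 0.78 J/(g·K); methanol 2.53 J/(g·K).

Energy conservation, ΣQ = 0:
210·0.78·(T − 418) + 945·2.53·(T − (-37.8)) = 0
163.8(T − 418) + 2390.8(T − (-37.8)) = 0
2554.7 T = -21906
T = -21906 / 2554.7 = -8.57 °C

T_f ≈ -8.6 °C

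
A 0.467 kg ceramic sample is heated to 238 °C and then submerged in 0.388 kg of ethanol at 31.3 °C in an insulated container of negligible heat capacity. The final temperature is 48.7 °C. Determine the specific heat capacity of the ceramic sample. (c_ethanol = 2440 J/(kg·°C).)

c ≈ 186 J/(kg·°C)

Net heat exchanged in the isolated system is zero:
0.467×c×(48.7 − 238) + 0.388×2440×(48.7 − 31.3) = 0
-88.4 c = -16473
c = -16473/-88.4 ≈ 186.3 J/(kg·°C)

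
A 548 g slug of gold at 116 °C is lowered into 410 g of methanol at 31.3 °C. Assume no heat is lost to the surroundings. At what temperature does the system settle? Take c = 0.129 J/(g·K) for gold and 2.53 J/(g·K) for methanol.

T_f ≈ 36.7 °C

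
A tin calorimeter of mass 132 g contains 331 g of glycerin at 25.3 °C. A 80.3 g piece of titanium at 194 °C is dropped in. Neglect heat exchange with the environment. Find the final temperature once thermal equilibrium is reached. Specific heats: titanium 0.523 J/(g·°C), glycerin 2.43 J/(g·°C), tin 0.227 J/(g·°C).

T_f ≈ 33.4 °C

Let T be the final temperature. ΣQ_i = 0:
80.3·0.523·(T − 194) + 331·2.43·(T − 25.3) + 132·0.227·(T − 25.3) = 0
42(T − 194) + 804.33(T − 25.3) + 29.96(T − 25.3) = 0
(42 + 804.33 + 29.96) T = 42·194 + 804.33·25.3 + 29.96·25.3
T ≈ 33.39 °C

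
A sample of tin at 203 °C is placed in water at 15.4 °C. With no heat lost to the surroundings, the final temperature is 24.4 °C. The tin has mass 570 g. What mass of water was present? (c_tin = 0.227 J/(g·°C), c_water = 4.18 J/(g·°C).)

m ≈ 614 g

Net heat exchanged in the isolated system is zero:
570×0.227×(24.4 − 203) + m×4.18×(24.4 − 15.4) = 0
37.62 m = 23109
m = 23109/37.62 ≈ 614.3 g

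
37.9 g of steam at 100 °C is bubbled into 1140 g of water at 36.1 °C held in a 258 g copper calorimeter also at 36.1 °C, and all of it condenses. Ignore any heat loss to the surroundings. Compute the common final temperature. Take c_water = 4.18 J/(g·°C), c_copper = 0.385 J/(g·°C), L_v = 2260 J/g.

Let T be the final temperature. ΣQ_i = 0:
latent heat released on condensation: 37.9·2260 = 85654; condensate cools 100→T: 37.9·4.18·(T − 100) = 158.42(T − 100); water warms: 1140·4.18·(T − 36.1) = 4765.2(T − 36.1); cup: 99.33(T − 36.1)
5023 T = 85654 + 15842 + 175610 = 277106
T ≈ 55.17 °C (< 100 °C, so full condensation is consistent).

T_f ≈ 55.2 °C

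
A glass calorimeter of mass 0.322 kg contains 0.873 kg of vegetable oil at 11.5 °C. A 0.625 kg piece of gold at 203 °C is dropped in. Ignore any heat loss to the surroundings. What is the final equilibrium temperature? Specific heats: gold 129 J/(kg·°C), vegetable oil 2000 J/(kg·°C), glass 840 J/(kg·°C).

Setting the total heat transfer to zero:
0.625*129*(T − 203) + 0.873*2000*(T − 11.5) + 0.322*840*(T − 11.5) = 0
80.62(T − 203) + 1746(T − 11.5) + 270.48(T − 11.5) = 0
2097.1 T = 39556
T ≈ 18.86 °C

T_f ≈ 18.9 °C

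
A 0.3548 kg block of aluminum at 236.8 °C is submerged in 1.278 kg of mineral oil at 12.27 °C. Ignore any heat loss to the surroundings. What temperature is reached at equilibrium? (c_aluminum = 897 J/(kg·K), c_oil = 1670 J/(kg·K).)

T_f ≈ 41.4 °C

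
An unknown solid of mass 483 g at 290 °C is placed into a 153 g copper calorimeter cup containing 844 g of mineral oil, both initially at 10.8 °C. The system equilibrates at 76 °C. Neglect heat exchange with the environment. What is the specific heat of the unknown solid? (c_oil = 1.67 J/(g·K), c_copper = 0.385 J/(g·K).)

c ≈ 0.926 J/(g·K)

Net heat exchanged in the isolated system is zero:
483·c·(76 − 290) + 844·1.67·(76 − 10.8) + 153·0.385·(76 − 10.8) = 0
-103362 c = -95739
c = -95739/-103362 ≈ 0.9262 J/(g·K)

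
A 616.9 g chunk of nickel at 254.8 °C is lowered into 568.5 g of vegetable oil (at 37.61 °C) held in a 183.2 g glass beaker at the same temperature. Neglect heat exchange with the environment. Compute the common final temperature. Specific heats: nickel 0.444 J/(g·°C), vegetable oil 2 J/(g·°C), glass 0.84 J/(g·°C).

T_f = Σ m_i c_i T_i / Σ m_i c_i:
T_f = (273.9×254.8 + 1137×37.61 + 153.89×37.61) / (273.9 + 1137 + 153.89)
    = 118341 / 1564.8 ≈ 75.63 °C

T_f ≈ 75.6 °C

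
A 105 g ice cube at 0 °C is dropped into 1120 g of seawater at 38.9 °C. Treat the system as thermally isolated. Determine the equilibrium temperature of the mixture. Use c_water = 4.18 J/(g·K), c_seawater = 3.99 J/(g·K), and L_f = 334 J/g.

T_f ≈ 28.3 °C

Heat gained plus heat lost sum to zero:
melt ice: 105·334 = 35070; meltwater 0→T: 105·4.18·T = 438.9 T; seawater cools: 1120·3.99·(T − 38.9) = 4468.8(T − 38.9)
4907.7 T = 173836 − 35070 = 138766
T ≈ 28.28 °C. Since T > 0 °C, the all-ice-melts assumption holds.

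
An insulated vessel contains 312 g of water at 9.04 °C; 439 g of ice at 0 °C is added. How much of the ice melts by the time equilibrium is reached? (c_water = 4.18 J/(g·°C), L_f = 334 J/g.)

m_melted ≈ 35.3 g

Water can give up m c ΔT = 312·4.18·9.04 = 11790 J before reaching 0 °C.
To melt every bit of ice: 439·334 = 146626 J.
That's not enough to melt it all — equilibrium is at 0 °C with ice remaining.
m_melted·334 = 11790  ⇒  m_melted ≈ 35.3 g.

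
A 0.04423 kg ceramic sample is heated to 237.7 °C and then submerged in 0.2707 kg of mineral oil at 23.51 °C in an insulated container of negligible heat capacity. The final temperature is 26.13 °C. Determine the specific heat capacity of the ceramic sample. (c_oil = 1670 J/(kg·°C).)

m_s c (T_s − T_f) = m_oil c_oil (T_f − T_0):
0.04423×c×(237.7 − 26.13) = 0.2707×1670×(26.13 − 23.51)
9.358 c = 1184.4  ⇒  c ≈ 126.6 J/(kg·°C)

c ≈ 127 J/(kg·°C)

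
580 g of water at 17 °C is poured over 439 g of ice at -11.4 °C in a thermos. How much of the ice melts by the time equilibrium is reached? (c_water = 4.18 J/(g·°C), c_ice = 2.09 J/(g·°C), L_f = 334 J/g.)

m_melted ≈ 92.1 g

Water can give up m c ΔT = 580·4.18·17 = 41215 J before reaching 0 °C.
Of that, 439·2.09·11.4 = 10460 J goes to bring the ice to 0 °C, leaving 30755 J.
Fully melting the ice requires m_ice L_f = 439·334 = 146626 J.
Since 30755 < 146626 J, not all the ice melts; equilibrium is at 0 °C.
m_melt = 30755 / L_f = 92.08 g.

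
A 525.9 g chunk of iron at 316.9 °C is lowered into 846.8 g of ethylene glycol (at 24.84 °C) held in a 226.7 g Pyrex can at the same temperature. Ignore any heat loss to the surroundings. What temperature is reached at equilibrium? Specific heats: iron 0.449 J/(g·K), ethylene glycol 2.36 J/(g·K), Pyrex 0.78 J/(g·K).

T_f ≈ 53.4 °C

T_f is the heat-capacity-weighted average of the initial temperatures:
T_f = (236.13×316.9 + 1998.4×24.84 + 176.83×24.84) / (236.13 + 1998.4 + 176.83)
    = 128863 / 2411.4 ≈ 53.44 °C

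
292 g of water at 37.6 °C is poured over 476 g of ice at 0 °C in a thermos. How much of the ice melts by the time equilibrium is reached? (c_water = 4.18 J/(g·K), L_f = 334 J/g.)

Heat available from the water dropping to 0 °C: 292·4.18·37.6 = 45893 J.
Melting all 476 g of ice would need 476·334 = 158984 J.
Since 45893 < 158984 J, not all the ice melts; equilibrium is at 0 °C.
Mass melted = 45893/334 ≈ 137.4 g.

m_melted ≈ 137 g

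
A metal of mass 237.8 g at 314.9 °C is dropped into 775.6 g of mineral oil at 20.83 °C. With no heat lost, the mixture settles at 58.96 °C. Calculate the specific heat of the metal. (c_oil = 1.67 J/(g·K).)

c ≈ 0.811 J/(g·K)

Net heat exchanged in the isolated system is zero:
237.8·c·(58.96 − 314.9) + 775.6·1.67·(58.96 − 20.83) = 0
-60863 c = -49388
c = -49388/-60863 ≈ 0.8115 J/(g·K)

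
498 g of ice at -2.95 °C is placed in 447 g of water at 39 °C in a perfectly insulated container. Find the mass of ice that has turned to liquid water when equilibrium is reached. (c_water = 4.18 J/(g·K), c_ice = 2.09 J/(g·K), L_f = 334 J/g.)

Cooling the water to 0 °C releases 447·4.18·39 = 72870 J.
Of that, 498·2.09·2.95 = 3070.4 J goes to bring the ice to 0 °C, leaving 69800 J.
Fully melting the ice requires m_ice L_f = 498·334 = 166332 J.
That's not enough to melt it all — equilibrium is at 0 °C with ice remaining.
m_melted·334 = 69800  ⇒  m_melted ≈ 209 g.

m_melted ≈ 209 g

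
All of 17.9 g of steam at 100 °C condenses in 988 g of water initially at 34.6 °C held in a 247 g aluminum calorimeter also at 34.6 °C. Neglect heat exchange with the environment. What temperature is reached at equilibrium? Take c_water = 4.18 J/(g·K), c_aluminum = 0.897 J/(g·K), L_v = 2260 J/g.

Conservation of energy gives ΣQ = 0:
steam→water at 100 °C releases m L_v = 17.9·2260 = 40454; condensed water 100 °C→T: 74.82(T − 100); original water: 4129.8(T − 34.6); aluminum cup: 247·0.897·(T − 34.6) = 221.56(T − 34.6)
4426.2 T = 40454 + 7482.2 + 150558 = 198495
T ≈ 44.85 °C, under the boiling point, so the assumption holds.

T_f ≈ 44.8 °C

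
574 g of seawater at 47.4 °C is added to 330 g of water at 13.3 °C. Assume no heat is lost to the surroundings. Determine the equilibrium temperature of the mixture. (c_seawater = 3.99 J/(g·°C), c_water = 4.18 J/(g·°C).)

Net heat exchanged in the isolated system is zero:
574×3.99×(T − 47.4) + 330×4.18×(T − 13.3) = 0
(2290.3 + 1379.4) T = 2290.3×47.4 + 1379.4×13.3
T ≈ 34.58 °C

T_f ≈ 34.6 °C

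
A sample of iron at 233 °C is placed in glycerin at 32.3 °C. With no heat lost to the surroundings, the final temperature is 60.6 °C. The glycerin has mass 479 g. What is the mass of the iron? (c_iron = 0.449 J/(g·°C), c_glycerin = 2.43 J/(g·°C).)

|Q_iron| = |Q_glycerin|:
m·0.449·(233 − 60.6) = 479·2.43·(60.6 − 32.3)
77.41 m = 32940  ⇒  m ≈ 425.5 g

m ≈ 426 g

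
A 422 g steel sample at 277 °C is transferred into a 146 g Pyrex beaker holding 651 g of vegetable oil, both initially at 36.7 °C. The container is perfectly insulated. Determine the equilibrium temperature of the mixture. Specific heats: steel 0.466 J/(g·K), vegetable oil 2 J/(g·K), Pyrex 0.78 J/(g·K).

Let T be the final temperature. ΣQ_i = 0:
422×0.466×(T − 277) + 651×2×(T − 36.7) + 146×0.78×(T − 36.7) = 0
(196.65 + 1302 + 113.88) T = 196.65×277 + 1302×36.7 + 113.88×36.7
T = 106435/1612.5 ≈ 66.01 °C

T_f ≈ 66.0 °C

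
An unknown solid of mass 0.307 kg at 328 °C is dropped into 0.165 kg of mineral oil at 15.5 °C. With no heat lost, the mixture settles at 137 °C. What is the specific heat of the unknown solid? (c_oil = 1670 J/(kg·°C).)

c ≈ 571 J/(kg·°C)

Taking heat into each body as positive, Σ m c ΔT = 0:
0.307·c·(137 − 328) + 0.165·1670·(137 − 15.5) = 0
-58.64 c = -33479
c = -33479/-58.64 ≈ 571 J/(kg·°C)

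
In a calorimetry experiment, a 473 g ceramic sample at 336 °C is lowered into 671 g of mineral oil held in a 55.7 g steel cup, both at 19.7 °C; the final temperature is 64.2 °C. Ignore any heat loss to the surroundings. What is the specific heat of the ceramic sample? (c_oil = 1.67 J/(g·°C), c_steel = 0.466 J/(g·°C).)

c ≈ 0.397 J/(g·°C)

Energy conservation, ΣQ = 0:
473×c×(64.2 − 336) + 671×1.67×(64.2 − 19.7) + 55.7×0.466×(64.2 − 19.7) = 0
-128561 c = -51020
c = -51020/-128561 ≈ 0.3969 J/(g·°C)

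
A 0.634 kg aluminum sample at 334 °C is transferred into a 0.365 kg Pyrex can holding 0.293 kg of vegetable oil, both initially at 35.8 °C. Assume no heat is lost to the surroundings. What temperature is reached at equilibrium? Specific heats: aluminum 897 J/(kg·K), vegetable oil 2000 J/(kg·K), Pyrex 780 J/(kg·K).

T_f ≈ 153.6 °C

Taking heat into each body as positive, Σ m c ΔT = 0:
0.634·897·(T − 334) + 0.293·2000·(T − 35.8) + 0.365·780·(T − 35.8) = 0
568.7(T − 334) + 586(T − 35.8) + 284.7(T − 35.8) = 0
(568.7 + 586 + 284.7) T = 568.7·334 + 586·35.8 + 284.7·35.8
T ≈ 153.62 °C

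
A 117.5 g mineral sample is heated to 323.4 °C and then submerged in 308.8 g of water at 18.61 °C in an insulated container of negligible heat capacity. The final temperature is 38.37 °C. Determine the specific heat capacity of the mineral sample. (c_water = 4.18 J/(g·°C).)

Energy conservation, ΣQ = 0:
117.5·c·(38.37 − 323.4) + 308.8·4.18·(38.37 − 18.61) = 0
-33491 c = -25506
c = -25506/-33491 ≈ 0.7616 J/(g·°C)

c ≈ 0.762 J/(g·°C)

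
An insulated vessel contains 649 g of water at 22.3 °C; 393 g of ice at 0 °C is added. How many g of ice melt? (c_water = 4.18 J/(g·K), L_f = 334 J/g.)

Cooling the water to 0 °C releases 649·4.18·22.3 = 60496 J.
To melt every bit of ice: 393·334 = 131262 J.
60496 J < 131262 J, so only part of the ice melts and the system sits at 0 °C.
m_melted·334 = 60496  ⇒  m_melted ≈ 181.1 g.

m_melted ≈ 181 g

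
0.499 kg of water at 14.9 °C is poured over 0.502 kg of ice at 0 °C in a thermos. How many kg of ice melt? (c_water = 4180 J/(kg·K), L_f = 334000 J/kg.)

m_melted ≈ 0.0931 kg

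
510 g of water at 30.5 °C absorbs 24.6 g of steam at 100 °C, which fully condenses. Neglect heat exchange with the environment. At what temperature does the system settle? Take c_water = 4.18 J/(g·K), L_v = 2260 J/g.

Heat gained plus heat lost sum to zero:
steam→water at 100 °C releases m L_v = 24.6·2260 = 55596; condensate cools 100→T: 24.6·4.18·(T − 100) = 102.83(T − 100); water warms: 510·4.18·(T − 30.5) = 2131.8(T − 30.5)
2234.6 T = 55596 + 10283 + 65020 = 130899
T ≈ 58.58 °C (< 100 °C, so full condensation is consistent).

T_f ≈ 58.6 °C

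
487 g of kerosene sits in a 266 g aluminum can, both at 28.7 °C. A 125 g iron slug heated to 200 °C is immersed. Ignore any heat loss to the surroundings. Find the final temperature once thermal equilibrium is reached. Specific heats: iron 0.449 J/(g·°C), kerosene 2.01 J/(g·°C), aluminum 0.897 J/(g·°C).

T_f ≈ 36.2 °C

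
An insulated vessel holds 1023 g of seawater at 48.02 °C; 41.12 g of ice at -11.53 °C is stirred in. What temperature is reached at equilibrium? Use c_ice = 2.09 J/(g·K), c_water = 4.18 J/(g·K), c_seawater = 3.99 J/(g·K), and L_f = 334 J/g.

Sum of m c ΔT and latent-heat terms is zero:
ice -11.53→0 °C: 41.12·2.09·11.53 = 990.9
  latent heat to melt: 41.12·334 = 13734
  warm the meltwater: 171.88 T
  seawater: 4081.8(T − 48.02)
4253.7 T = 196007 − 14725 = 181282
T ≈ 42.62 °C — above 0 °C, consistent with complete melting.

T_f ≈ 42.6 °C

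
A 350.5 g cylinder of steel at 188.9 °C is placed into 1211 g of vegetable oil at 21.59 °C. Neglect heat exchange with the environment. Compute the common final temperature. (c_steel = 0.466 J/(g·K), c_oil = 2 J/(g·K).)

T_f ≈ 32.2 °C

Set heat shed by the hot body equal to heat absorbed by the cold body:
350.5*0.466*(188.9 − T) = 1211*2*(T − 21.59)
163.33(188.9 − T) = 2422(T − 21.59)
2585.3 T = 83145  ⇒  T ≈ 32.16 °C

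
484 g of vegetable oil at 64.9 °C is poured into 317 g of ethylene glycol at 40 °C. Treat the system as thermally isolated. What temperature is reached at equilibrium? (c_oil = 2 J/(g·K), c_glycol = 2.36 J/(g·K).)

|Q_oil| = |Q_glycol|:
484*2*(64.9 − T) = 317*2.36*(T − 40)
968(64.9 − T) = 748.12(T − 40)
1716.1 T = 92748  ⇒  T ≈ 54.05 °C

T_f ≈ 54.0 °C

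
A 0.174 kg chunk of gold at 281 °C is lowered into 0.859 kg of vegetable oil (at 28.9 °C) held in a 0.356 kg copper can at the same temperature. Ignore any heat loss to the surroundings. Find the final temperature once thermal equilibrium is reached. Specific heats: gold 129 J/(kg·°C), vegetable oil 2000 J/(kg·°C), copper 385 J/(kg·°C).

Let T be the final temperature. ΣQ_i = 0:
0.174×129×(T − 281) + 0.859×2000×(T − 28.9) + 0.356×385×(T − 28.9) = 0
22.45(T − 281) + 1718(T − 28.9) + 137.06(T − 28.9) = 0
(22.45 + 1718 + 137.06) T = 22.45×281 + 1718×28.9 + 137.06×28.9
T = 59919 / 1877.5 = 31.9 °C

T_f ≈ 31.9 °C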